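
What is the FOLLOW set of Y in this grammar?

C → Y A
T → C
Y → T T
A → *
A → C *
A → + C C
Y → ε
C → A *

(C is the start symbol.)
To compute FOLLOW(Y), find every occurrence of Y on a right-hand side N → α Y β: add FIRST(β) \ {ε}, and if β is empty or nullable also add FOLLOW(N). Iterate to a fixed point.

In C → Y A: Y is followed by A, add FIRST(A) \ {ε} = { '*', '+' }

Taking the union: FOLLOW(Y) = { '*', '+' }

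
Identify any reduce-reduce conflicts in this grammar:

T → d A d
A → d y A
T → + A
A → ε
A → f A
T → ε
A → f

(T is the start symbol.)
Augment with T' → T and build the canonical LR(0) collection (I0 = CLOSURE({[T' → . T]}), then GOTO on every symbol after a dot until no new states appear). It has 12 states:
  I0: { [T → . + A], [T → . d A d], [T → .], [T' → . T] }  — shift, reduce
  I1: { [A → . d y A], [A → . f A], [A → . f], [A → .], [T → + . A] }  — shift, reduce
  I2: { [T' → T .] }  — accept
  I3: { [A → . d y A], [A → . f A], [A → . f], [A → .], [T → d . A d] }  — shift, reduce
  I4: { [T → d A . d] }  — shift
  I5: { [A → d . y A] }  — shift
  I6: { [A → . d y A], [A → . f A], [A → . f], [A → .], [A → f . A], [A → f .] }  — shift, 2 reduces
  I7: { [A → f A .] }  — reduce
  I8: { [A → . d y A], [A → . f A], [A → . f], [A → .], [A → d y . A] }  — shift, reduce
  I9: { [A → d y A .] }  — reduce
  I10: { [T → d A d .] }  — reduce
  I11: { [T → + A .] }  — reduce

I6 contains complete items [A → .], [A → f .] — reduce-reduce conflict.

Answer: Yes — I6: [A → .] vs [A → f .]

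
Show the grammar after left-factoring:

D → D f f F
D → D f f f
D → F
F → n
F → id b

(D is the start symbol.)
Left-factoring transforms A → αβ₁ | αβ₂ into A → αA' and A' → β₁ | β₂
(α is the longest common prefix among the alternatives). Repeat until
no nonterminal has two alternatives with a common prefix.

Round 1: D has alternatives sharing prefix 'D f f'. Introduce D': D → D f f D'
  Add: D' → F
  Add: D' → f

No remaining common prefixes — done.

Resulting grammar:
D → D f f D'
D' → F
D' → f
D → F
F → n
F → id b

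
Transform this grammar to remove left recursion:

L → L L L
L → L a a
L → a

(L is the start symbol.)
L is directly left-recursive. The standard transformation for
  A → A α₁ | ... | A α_m | β₁ | ... | β_n
is
  A  → β₁ A' | ... | β_n A'
  A' → α₁ A' | ... | α_m A' | ε

L → a becomes L → a L'
L → L L L becomes L' → L L L'
L → L a a becomes L' → a a L'
Add L' → ε

Resulting grammar:
L → a L'
L' → L L L'
L' → a a L'
L' → ε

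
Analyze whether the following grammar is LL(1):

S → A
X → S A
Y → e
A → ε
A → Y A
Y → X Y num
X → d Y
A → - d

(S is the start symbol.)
A grammar is LL(1) if for each non-terminal N with multiple productions, the predict sets of those productions are pairwise disjoint, where PREDICT(N → α) = (FIRST(α) \ {ε}) ∪ (FOLLOW(N) if α ⇒* ε).

Relevant sets:
  FIRST(S) = { '-', 'd', 'e', ε }
  FIRST(A) = { '-', 'd', 'e', ε }
  FIRST(X) = { '-', 'd', 'e', ε }
  FIRST(Y) = { '-', 'd', 'e' }
  FOLLOW(X) = { '-', 'd', 'e' }
  FOLLOW(A) = { $, '-', 'd', 'e' }

For X:
  PREDICT(X → S A) = { '-', 'd', 'e' }
  PREDICT(X → d Y) = { 'd' }
For Y:
  PREDICT(Y → e) = { 'e' }
  PREDICT(Y → X Y num) = { '-', 'd', 'e' }
For A:
  PREDICT(A → ε) = { $, '-', 'd', 'e' }
  PREDICT(A → Y A) = { '-', 'd', 'e' }
  PREDICT(A → '-' d) = { '-' }
S has a single production, so nothing to check there.

Conflict found: Predict set conflict for X: { 'd' }
The grammar is NOT LL(1).

Answer: No. Predict set conflict for X: { 'd' }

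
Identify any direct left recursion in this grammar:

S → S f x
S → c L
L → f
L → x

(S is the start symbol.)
Yes, S is left-recursive

Direct left recursion occurs when N → N α for some non-terminal N (the right-hand side begins with the left-hand side itself).

S → S f x: LEFT RECURSIVE (starts with S)
S → c L: starts with c
L → f: starts with f
L → x: starts with x

The grammar has direct left recursion on: S.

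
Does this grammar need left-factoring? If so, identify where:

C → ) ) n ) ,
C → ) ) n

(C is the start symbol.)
Left-factoring is needed when two productions for the same non-terminal
share a common prefix on the right-hand side.

Productions for C:
  C → ) ) n ) ,
  C → ) ) n

Found common prefix ') ) n' in productions for C

Answer: Yes, C has productions with common prefix ') ) n'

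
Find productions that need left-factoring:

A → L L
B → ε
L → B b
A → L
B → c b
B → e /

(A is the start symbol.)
Yes, A has productions with common prefix 'L'

Left-factoring is needed when two productions for the same non-terminal
share a common prefix on the right-hand side.

Productions for A:
  A → L L
  A → L
Productions for B:
  B → ε
  B → c b
  B → e /

Found common prefix 'L' in productions for A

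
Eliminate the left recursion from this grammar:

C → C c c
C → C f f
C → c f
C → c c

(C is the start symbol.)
C → c f C'
C → c c C'
C' → c c C'
C' → f f C'
C' → ε

C is directly left-recursive. The standard transformation for
  A → A α₁ | ... | A α_m | β₁ | ... | β_n
is
  A  → β₁ A' | ... | β_n A'
  A' → α₁ A' | ... | α_m A' | ε

C → c f becomes C → c f C'
C → c c becomes C → c c C'
C → C c c becomes C' → c c C'
C → C f f becomes C' → f f C'
Add C' → ε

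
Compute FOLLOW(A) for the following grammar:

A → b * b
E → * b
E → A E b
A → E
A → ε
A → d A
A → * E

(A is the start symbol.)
{ $, '*', 'b', 'd' }

A is the start symbol, so $ ∈ FOLLOW(A).
In E → A E b: A is followed by E b, add FIRST(E b) \ {ε} = { '*', 'b', 'd' }
In A → d A: A is at the end; this adds FOLLOW(A) to itself — nothing new

Taking the union: FOLLOW(A) = { $, '*', 'b', 'd' }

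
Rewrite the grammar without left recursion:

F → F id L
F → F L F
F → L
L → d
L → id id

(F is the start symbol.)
F → L F'
F' → id L F'
F' → L F F'
F' → ε
L → d
L → id id

F is directly left-recursive. The standard transformation for
  A → A α₁ | ... | A α_m | β₁ | ... | β_n
is
  A  → β₁ A' | ... | β_n A'
  A' → α₁ A' | ... | α_m A' | ε

F → L becomes F → L F'
F → F id L becomes F' → id L F'
F → F L F becomes F' → L F F'
Add F' → ε

Productions for other non-terminals are unchanged:
  L → d
  L → id id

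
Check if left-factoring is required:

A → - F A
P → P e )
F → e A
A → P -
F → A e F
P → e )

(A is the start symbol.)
No, left-factoring is not needed

Left-factoring is needed when two productions for the same non-terminal
share a common prefix on the right-hand side.

Productions for A:
  A → - F A
  A → P -
Productions for P:
  P → P e )
  P → e )
Productions for F:
  F → e A
  F → A e F

No common prefixes found.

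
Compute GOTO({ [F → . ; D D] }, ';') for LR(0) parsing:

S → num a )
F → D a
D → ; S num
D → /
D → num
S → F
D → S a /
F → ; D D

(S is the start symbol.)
GOTO(I, ';') = CLOSURE({ [A → αX.β] : [A → α.Xβ] ∈ I, X = ';' })

Items with dot before ';', with the dot advanced:
  [F → . ; D D] → [F → ; . D D]
Closure of the advanced items:
  [F → ; . D D] has the dot before D: add [D → . ; S num], [D → . /], [D → . num], [D → . S a /]
  [D → . S a /] has the dot before S: add [S → . num a )], [S → . F]
  [S → . F] has the dot before F: add [F → . D a], [F → . ; D D]

GOTO = { [D → . /], [D → . ; S num], [D → . S a /], [D → . num], [F → . ; D D], [F → . D a], [F → ; . D D], [S → . F], [S → . num a )] }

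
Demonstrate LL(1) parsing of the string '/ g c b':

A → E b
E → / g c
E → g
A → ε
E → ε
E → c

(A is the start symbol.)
Stack is shown with the top on the left.

Stack      Input      Action
----------------------------
A $        / g c b $  output A → E b
E b $      / g c b $  output E → / g c
/ g c b $  / g c b $  match '/'
g c b $    g c b $    match 'g'
c b $      c b $      match 'c'
b $        b $        match 'b'
$          $          accept

The string is accepted.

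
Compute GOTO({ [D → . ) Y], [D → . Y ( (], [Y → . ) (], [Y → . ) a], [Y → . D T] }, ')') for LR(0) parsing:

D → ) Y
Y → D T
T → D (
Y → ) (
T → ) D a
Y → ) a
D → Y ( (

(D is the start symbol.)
GOTO(I, ')') = CLOSURE({ [A → αX.β] : [A → α.Xβ] ∈ I, X = ')' })

Items with dot before ')', with the dot advanced:
  [D → . ) Y] → [D → ) . Y]
  [Y → . ) (] → [Y → ) . (]
  [Y → . ) a] → [Y → ) . a]
Closure of the advanced items:
  [D → ) . Y] has the dot before Y: add [Y → . D T], [Y → . ) (], [Y → . ) a]
  [Y → . D T] has the dot before D: add [D → . ) Y], [D → . Y ( (]

GOTO = { [D → ) . Y], [D → . ) Y], [D → . Y ( (], [Y → ) . (], [Y → ) . a], [Y → . ) (], [Y → . ) a], [Y → . D T] }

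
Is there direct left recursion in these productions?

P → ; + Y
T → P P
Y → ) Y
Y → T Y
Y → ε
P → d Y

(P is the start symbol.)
Direct left recursion occurs when N → N α for some non-terminal N (the right-hand side begins with the left-hand side itself).

P → ; + Y: starts with ';'
T → P P: starts with P
Y → ) Y: starts with ')'
Y → T Y: starts with T
Y → ε: starts with ε
P → d Y: starts with d

No direct left recursion found.

Answer: No direct left recursion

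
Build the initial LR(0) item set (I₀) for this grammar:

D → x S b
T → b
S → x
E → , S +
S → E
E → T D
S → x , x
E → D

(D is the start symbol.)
First, augment the grammar with D' → D
I₀ = CLOSURE({ [D' → . D] }):
  [D' → . D] has the dot before D: add [D → . x S b]
No further items can be added.

I₀ = { [D → . x S b], [D' → . D] }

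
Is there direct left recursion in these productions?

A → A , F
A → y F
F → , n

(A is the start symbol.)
A → A , F: LEFT RECURSIVE (starts with A)
A → y F: starts with y
F → , n: starts with ','

The grammar has direct left recursion on: A.

Answer: Yes, A is left-recursive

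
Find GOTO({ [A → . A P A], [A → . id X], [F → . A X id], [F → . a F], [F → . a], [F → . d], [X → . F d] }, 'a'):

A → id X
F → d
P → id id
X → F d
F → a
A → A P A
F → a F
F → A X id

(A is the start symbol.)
{ [A → . A P A], [A → . id X], [F → . A X id], [F → . a F], [F → . a], [F → . d], [F → a . F], [F → a .] }

GOTO(I, 'a') = CLOSURE({ [A → αX.β] : [A → α.Xβ] ∈ I, X = 'a' })

Items with dot before 'a', with the dot advanced:
  [F → . a] → [F → a .]
  [F → . a F] → [F → a . F]
Closure of the advanced items:
  [F → a . F] has the dot before F: add [F → . d], [F → . a], [F → . a F], [F → . A X id]
  [F → . A X id] has the dot before A: add [A → . id X], [A → . A P A]

GOTO = { [A → . A P A], [A → . id X], [F → . A X id], [F → . a F], [F → . a], [F → . d], [F → a . F], [F → a .] }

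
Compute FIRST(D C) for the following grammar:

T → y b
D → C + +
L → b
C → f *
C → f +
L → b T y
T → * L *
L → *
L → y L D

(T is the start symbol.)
{ 'f' }

FIRST sets of the non-terminals involved (from the grammar, by fixed-point iteration):
  FIRST(D) = { 'f' }

To compute FIRST(D C), process the symbols left to right:
Symbol D is a non-terminal. Add FIRST(D) \ {ε} = { 'f' }
D is not nullable (ε ∉ FIRST(D)), so stop here.
FIRST(D C) = { 'f' }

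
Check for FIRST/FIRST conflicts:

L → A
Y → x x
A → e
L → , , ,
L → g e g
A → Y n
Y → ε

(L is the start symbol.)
A FIRST/FIRST conflict occurs when two productions N → α and N → β for the same non-terminal have FIRST(α) ∩ FIRST(β) ≠ ∅ (with ε ∈ FIRST of a nullable right-hand side, so two nullable alternatives also conflict).

FIRST sets of the non-terminals at (or reachable through a nullable prefix from) the front of some alternative:
  FIRST(A) = { 'e', 'n', 'x' }
  FIRST(Y) = { 'x', ε }

Productions for L:
  L → A: FIRST = { 'e', 'n', 'x' }
  L → , , ,: FIRST = { ',' }
  L → g e g: FIRST = { 'g' }
Productions for Y:
  Y → x x: FIRST = { 'x' }
  Y → ε: FIRST = { ε }
Productions for A:
  A → e: FIRST = { 'e' }
  A → Y n: FIRST = { 'n', 'x' }

All alternatives of each non-terminal have pairwise disjoint FIRST sets.

Answer: No FIRST/FIRST conflicts.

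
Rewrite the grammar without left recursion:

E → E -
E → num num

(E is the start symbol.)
E is directly left-recursive. The standard transformation for
  A → A α₁ | ... | A α_m | β₁ | ... | β_n
is
  A  → β₁ A' | ... | β_n A'
  A' → α₁ A' | ... | α_m A' | ε

E → num num becomes E → num num E'
E → E - becomes E' → - E'
Add E' → ε

Resulting grammar:
E → num num E'
E' → - E'
E' → ε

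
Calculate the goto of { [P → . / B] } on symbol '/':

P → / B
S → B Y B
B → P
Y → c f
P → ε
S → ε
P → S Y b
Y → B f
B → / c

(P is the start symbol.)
GOTO(I, '/') = CLOSURE({ [A → αX.β] : [A → α.Xβ] ∈ I, X = '/' })

Items with dot before '/', with the dot advanced:
  [P → . / B] → [P → / . B]
Closure of the advanced items:
  [P → / . B] has the dot before B: add [B → . P], [B → . / c]
  [B → . P] has the dot before P: add [P → . / B], [P → .], [P → . S Y b]
  [P → . S Y b] has the dot before S: add [S → . B Y B], [S → .]

GOTO = { [B → . / c], [B → . P], [P → . / B], [P → . S Y b], [P → .], [P → / . B], [S → . B Y B], [S → .] }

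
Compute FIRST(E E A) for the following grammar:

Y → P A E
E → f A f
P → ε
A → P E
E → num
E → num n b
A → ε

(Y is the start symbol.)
{ 'f', 'num' }

FIRST sets of the non-terminals involved (from the grammar, by fixed-point iteration):
  FIRST(E) = { 'f', 'num' }

To compute FIRST(E E A), process the symbols left to right:
Symbol E is a non-terminal. Add FIRST(E) \ {ε} = { 'f', 'num' }
E is not nullable (ε ∉ FIRST(E)), so stop here.
FIRST(E E A) = { 'f', 'num' }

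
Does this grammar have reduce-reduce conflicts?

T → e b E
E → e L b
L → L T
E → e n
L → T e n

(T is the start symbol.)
No reduce-reduce conflicts

Augment with T' → T and build the canonical LR(0) collection (I0 = CLOSURE({[T' → . T]}), then GOTO on every symbol after a dot until no new states appear). It has 13 states:
  I0: { [T → . e b E], [T' → . T] }  — shift
  I1: { [T' → T .] }  — accept
  I2: { [T → e . b E] }  — shift
  I3: { [E → . e L b], [E → . e n], [T → e b . E] }  — shift
  I4: { [T → e b E .] }  — reduce
  I5: { [E → e . L b], [E → e . n], [L → . L T], [L → . T e n], [T → . e b E] }  — shift
  I6: { [E → e L . b], [L → L . T], [T → . e b E] }  — shift
  I7: { [L → T . e n] }  — shift
  I8: { [E → e n .] }  — reduce
  I9: { [L → T e . n] }  — shift
  I10: { [L → T e n .] }  — reduce
  I11: { [L → L T .] }  — reduce
  I12: { [E → e L b .] }  — reduce

No state contains more than one complete item.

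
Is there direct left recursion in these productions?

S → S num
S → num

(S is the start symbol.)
Yes, S is left-recursive

Direct left recursion occurs when N → N α for some non-terminal N (the right-hand side begins with the left-hand side itself).

S → S num: LEFT RECURSIVE (starts with S)
S → num: starts with num

The grammar has direct left recursion on: S.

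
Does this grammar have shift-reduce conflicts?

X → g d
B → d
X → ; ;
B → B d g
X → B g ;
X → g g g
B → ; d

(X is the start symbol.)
No shift-reduce conflicts

A shift-reduce conflict occurs when an LR(0) state has both:
  - a complete (reduce) item [A → α .] (dot at the end), and
  - a shift item [B → β . c γ] (dot before a terminal).

Augment with X' → X and build the canonical LR(0) collection (I0 = CLOSURE({[X' → . X]}), then GOTO on every symbol after a dot until no new states appear). It has 15 states:
  I0: { [B → . ; d], [B → . B d g], [B → . d], [X → . ; ;], [X → . B g ;], [X → . g d], [X → . g g g], [X' → . X] }  — shift
  I1: { [B → ; . d], [X → ; . ;] }  — shift
  I2: { [B → B . d g], [X → B . g ;] }  — shift
  I3: { [X' → X .] }  — accept
  I4: { [B → d .] }  — reduce
  I5: { [X → g . d], [X → g . g g] }  — shift
  I6: { [X → g d .] }  — reduce
  I7: { [X → g g . g] }  — shift
  I8: { [X → g g g .] }  — reduce
  I9: { [B → B d . g] }  — shift
  I10: { [X → B g . ;] }  — shift
  I11: { [X → B g ; .] }  — reduce
  I12: { [B → B d g .] }  — reduce
  I13: { [X → ; ; .] }  — reduce
  I14: { [B → ; d .] }  — reduce

No state contains both a complete item and a shift item.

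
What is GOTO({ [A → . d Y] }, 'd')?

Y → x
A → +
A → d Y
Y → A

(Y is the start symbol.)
GOTO(I, 'd') = CLOSURE({ [A → αX.β] : [A → α.Xβ] ∈ I, X = 'd' })

Items with dot before 'd', with the dot advanced:
  [A → . d Y] → [A → d . Y]
Closure of the advanced items:
  [A → d . Y] has the dot before Y: add [Y → . x], [Y → . A]
  [Y → . A] has the dot before A: add [A → . +], [A → . d Y]

GOTO = { [A → . +], [A → . d Y], [A → d . Y], [Y → . A], [Y → . x] }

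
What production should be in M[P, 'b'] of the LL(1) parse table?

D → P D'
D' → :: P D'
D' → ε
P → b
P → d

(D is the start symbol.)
To find M[P, 'b'], we find productions for P where 'b' is in the predict set (PREDICT(N → α) = (FIRST(α) \ {ε}) ∪ (FOLLOW(N) if α ⇒* ε)).

P → b: PREDICT = { 'b' }
  'b' is in predict set, so this production goes in M[P, 'b']
P → d: PREDICT = { 'd' }

M[P, 'b'] = P → b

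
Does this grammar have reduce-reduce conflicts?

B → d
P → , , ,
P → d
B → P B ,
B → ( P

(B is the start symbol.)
Augment with B' → B and build the canonical LR(0) collection (I0 = CLOSURE({[B' → . B]}), then GOTO on every symbol after a dot until no new states appear). It has 12 states:
  I0: { [B → . ( P], [B → . P B ,], [B → . d], [B' → . B], [P → . , , ,], [P → . d] }  — shift
  I1: { [B → ( . P], [P → . , , ,], [P → . d] }  — shift
  I2: { [P → , . , ,] }  — shift
  I3: { [B' → B .] }  — accept
  I4: { [B → . ( P], [B → . P B ,], [B → . d], [B → P . B ,], [P → . , , ,], [P → . d] }  — shift
  I5: { [B → d .], [P → d .] }  — 2 reduces
  I6: { [B → P B . ,] }  — shift
  I7: { [B → P B , .] }  — reduce
  I8: { [P → , , . ,] }  — shift
  I9: { [P → , , , .] }  — reduce
  I10: { [B → ( P .] }  — reduce
  I11: { [P → d .] }  — reduce

I5 contains complete items [B → d .], [P → d .] — reduce-reduce conflict.

Answer: Yes — I5: [B → d .] vs [P → d .]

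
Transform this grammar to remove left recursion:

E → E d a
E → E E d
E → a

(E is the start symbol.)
E → a E'
E' → d a E'
E' → E d E'
E' → ε

E is directly left-recursive. The standard transformation for
  A → A α₁ | ... | A α_m | β₁ | ... | β_n
is
  A  → β₁ A' | ... | β_n A'
  A' → α₁ A' | ... | α_m A' | ε

E → a becomes E → a E'
E → E d a becomes E' → d a E'
E → E E d becomes E' → E d E'
Add E' → ε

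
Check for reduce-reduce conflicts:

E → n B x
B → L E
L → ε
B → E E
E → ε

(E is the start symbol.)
A reduce-reduce conflict occurs when an LR(0) state has two complete items [A → α .] and [B → β .] — both call for a reduction, and with no lookahead the parser cannot choose between them.

Augment with E' → E and build the canonical LR(0) collection (I0 = CLOSURE({[E' → . E]}), then GOTO on every symbol after a dot until no new states appear). It has 9 states:
  I0: { [E → . n B x], [E → .], [E' → . E] }  — shift, reduce
  I1: { [E' → E .] }  — accept
  I2: { [B → . E E], [B → . L E], [E → . n B x], [E → .], [E → n . B x], [L → .] }  — shift, 2 reduces
  I3: { [E → n B . x] }  — shift
  I4: { [B → E . E], [E → . n B x], [E → .] }  — shift, reduce
  I5: { [B → L . E], [E → . n B x], [E → .] }  — shift, reduce
  I6: { [B → L E .] }  — reduce
  I7: { [B → E E .] }  — reduce
  I8: { [E → n B x .] }  — reduce

I2 contains complete items [E → .], [L → .] — reduce-reduce conflict.

Answer: Yes — I2: [E → .] vs [L → .]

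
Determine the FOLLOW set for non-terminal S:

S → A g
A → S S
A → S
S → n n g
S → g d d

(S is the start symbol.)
To compute FOLLOW(S), find every occurrence of S on a right-hand side N → α S β: add FIRST(β) \ {ε}, and if β is empty or nullable also add FOLLOW(N). Iterate to a fixed point.

S is the start symbol, so $ ∈ FOLLOW(S).
In A → S S: S is followed by S, add FIRST(S) \ {ε} = { 'g', 'n' }
In A → S S: S is at the end, add FOLLOW(A)
In A → S: S is at the end, add FOLLOW(A)

The FOLLOW sets referred to above (computed the same way, to a fixed point):
  FOLLOW(A) = { 'g' }

Taking the union: FOLLOW(S) = { $, 'g', 'n' }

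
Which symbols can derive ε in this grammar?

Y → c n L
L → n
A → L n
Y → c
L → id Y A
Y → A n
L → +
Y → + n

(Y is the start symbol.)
None

A non-terminal is nullable if it can derive ε (the empty string): either it has an ε-production, or it has a production whose right-hand side consists entirely of nullable non-terminals.

There are no ε-productions, so no non-terminal can derive ε.
No non-terminals are nullable.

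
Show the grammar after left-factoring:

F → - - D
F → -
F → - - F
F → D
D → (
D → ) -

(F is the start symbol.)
Left-factoring transforms A → αβ₁ | αβ₂ into A → αA' and A' → β₁ | β₂
(α is the longest common prefix among the alternatives). Repeat until
no nonterminal has two alternatives with a common prefix.

Round 1: F has alternatives sharing prefix '-'. Introduce F': F → - F'
  Add: F' → - D
  Add: F' → ε
  Add: F' → - F

Round 2: F' has alternatives sharing prefix '-'. Introduce F'': F' → - F''
  Add: F'' → D
  Add: F'' → F

No remaining common prefixes — done.

Resulting grammar:
F → - F'
F' → - F''
F'' → D
F'' → F
F' → ε
F → D
D → (
D → ) -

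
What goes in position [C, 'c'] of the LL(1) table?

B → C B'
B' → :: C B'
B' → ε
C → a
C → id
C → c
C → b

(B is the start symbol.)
C → c

To find M[C, 'c'], we find productions for C where 'c' is in the predict set (PREDICT(N → α) = (FIRST(α) \ {ε}) ∪ (FOLLOW(N) if α ⇒* ε)).

C → a: PREDICT = { 'a' }
C → id: PREDICT = { 'id' }
C → c: PREDICT = { 'c' }
  'c' is in predict set, so this production goes in M[C, 'c']
C → b: PREDICT = { 'b' }

M[C, 'c'] = C → c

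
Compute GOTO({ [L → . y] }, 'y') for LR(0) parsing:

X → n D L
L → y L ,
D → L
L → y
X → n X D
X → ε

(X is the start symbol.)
GOTO(I, 'y') = CLOSURE({ [A → αX.β] : [A → α.Xβ] ∈ I, X = 'y' })

Items with dot before 'y', with the dot advanced:
  [L → . y] → [L → y .]
Closure adds nothing (no advanced item has the dot before a non-terminal).

GOTO = { [L → y .] }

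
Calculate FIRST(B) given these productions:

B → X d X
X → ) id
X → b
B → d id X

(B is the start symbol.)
{ ')', 'b', 'd' }

FIRST sets of the other non-terminals involved (by the same procedure, iterated to a fixed point):
  FIRST(X) = { ')', 'b' }

From B → X d X:
  - X is a non-terminal: add FIRST(X) \ {ε} = { ')', 'b' }
    X is not nullable, so stop
From B → d id X:
  - d is a terminal: add 'd' and stop

Collecting: FIRST(B) = { ')', 'b', 'd' }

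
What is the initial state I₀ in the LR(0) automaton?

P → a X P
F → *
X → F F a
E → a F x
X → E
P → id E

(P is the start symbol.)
First, augment the grammar with P' → P
I₀ = CLOSURE({ [P' → . P] }):
  [P' → . P] has the dot before P: add [P → . a X P], [P → . id E]
No further items can be added.

I₀ = { [P → . a X P], [P → . id E], [P' → . P] }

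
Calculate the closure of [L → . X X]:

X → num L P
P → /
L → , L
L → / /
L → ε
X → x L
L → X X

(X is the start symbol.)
{ [L → . X X], [X → . num L P], [X → . x L] }

To compute CLOSURE, for each item [A → α.Bβ] where B is a non-terminal, add [B → .γ] for all productions B → γ; repeat for the newly added items until nothing changes.

Start with: [L → . X X]
  [L → . X X] has the dot before X: add [X → . num L P], [X → . x L]
No further items can be added.

CLOSURE = { [L → . X X], [X → . num L P], [X → . x L] }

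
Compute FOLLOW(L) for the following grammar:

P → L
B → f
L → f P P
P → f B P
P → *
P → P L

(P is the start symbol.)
In P → L: L is at the end, add FOLLOW(P)
In P → P L: L is at the end, add FOLLOW(P)

The FOLLOW sets referred to above (computed the same way, to a fixed point):
  FOLLOW(P) = { $, '*', 'f' }

Taking the union: FOLLOW(L) = { $, '*', 'f' }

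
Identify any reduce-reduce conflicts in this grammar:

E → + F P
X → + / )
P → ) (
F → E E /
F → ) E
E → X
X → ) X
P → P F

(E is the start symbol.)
A reduce-reduce conflict occurs when an LR(0) state has two complete items [A → α .] and [B → β .] — both call for a reduction, and with no lookahead the parser cannot choose between them.

Augment with E' → E and build the canonical LR(0) collection (I0 = CLOSURE({[E' → . E]}), then GOTO on every symbol after a dot until no new states appear). It has 20 states:
  I0: { [E → . + F P], [E → . X], [E' → . E], [X → . ) X], [X → . + / )] }  — shift
  I1: { [X → ) . X], [X → . ) X], [X → . + / )] }  — shift
  I2: { [E → + . F P], [E → . + F P], [E → . X], [F → . ) E], [F → . E E /], [X → + . / )], [X → . ) X], [X → . + / )] }  — shift
  I3: { [E' → E .] }  — accept
  I4: { [E → X .] }  — reduce
  I5: { [E → . + F P], [E → . X], [F → ) . E], [X → ) . X], [X → . ) X], [X → . + / )] }  — shift
  I6: { [X → + / . )] }  — shift
  I7: { [E → . + F P], [E → . X], [F → E . E /], [X → . ) X], [X → . + / )] }  — shift
  I8: { [E → + F . P], [P → . ) (], [P → . P F] }  — shift
  I9: { [P → ) . (] }  — shift
  I10: { [E → + F P .], [E → . + F P], [E → . X], [F → . ) E], [F → . E E /], [P → P . F], [X → . ) X], [X → . + / )] }  — shift, reduce
  I11: { [P → P F .] }  — reduce
  I12: { [P → ) ( .] }  — reduce
  I13: { [F → E E . /] }  — shift
  I14: { [F → E E / .] }  — reduce
  I15: { [X → + / ) .] }  — reduce
  I16: { [F → ) E .] }  — reduce
  I17: { [E → X .], [X → ) X .] }  — 2 reduces
  I18: { [X → + . / )] }  — shift
  I19: { [X → ) X .] }  — reduce

I17 contains complete items [E → X .], [X → ) X .] — reduce-reduce conflict.

Answer: Yes — I17: [E → X .] vs [X → ) X .]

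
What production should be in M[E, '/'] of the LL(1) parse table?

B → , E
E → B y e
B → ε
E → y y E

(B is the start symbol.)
Empty (error entry)

To find M[E, '/'], we find productions for E where '/' is in the predict set (PREDICT(N → α) = (FIRST(α) \ {ε}) ∪ (FOLLOW(N) if α ⇒* ε)).

Relevant sets:
  FIRST(B) = { ',', ε }

E → B y e: PREDICT = { ',', 'y' }
E → y y E: PREDICT = { 'y' }

M[E, '/'] is empty (no production applies)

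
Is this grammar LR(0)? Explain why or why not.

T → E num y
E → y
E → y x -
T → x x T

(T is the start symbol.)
A grammar is LR(0) if no state in the canonical LR(0) collection has:
  - both a shift item (dot before a terminal) and a complete item (shift-reduce conflict), or
  - two or more complete items (reduce-reduce conflict; the accept item [T' → T .] counts as a complete item here).

Augment with T' → T and build the canonical LR(0) collection (I0 = CLOSURE({[T' → . T]}), then GOTO on every symbol after a dot until no new states appear). It has 11 states:
  I0: { [E → . y x -], [E → . y], [T → . E num y], [T → . x x T], [T' → . T] }  — shift
  I1: { [T → E . num y] }  — shift
  I2: { [T' → T .] }  — accept
  I3: { [T → x . x T] }  — shift
  I4: { [E → y . x -], [E → y .] }  — shift, reduce
  I5: { [E → y x . -] }  — shift
  I6: { [E → y x - .] }  — reduce
  I7: { [E → . y x -], [E → . y], [T → . E num y], [T → . x x T], [T → x x . T] }  — shift
  I8: { [T → x x T .] }  — reduce
  I9: { [T → E num . y] }  — shift
  I10: { [T → E num y .] }  — reduce

Conflict in state I4:
  Shift-reduce conflict between [E → y .] and [E → y . x -]
So the grammar is NOT LR(0).

Answer: No. Shift-reduce conflict between [E → y .] and [E → y . x -]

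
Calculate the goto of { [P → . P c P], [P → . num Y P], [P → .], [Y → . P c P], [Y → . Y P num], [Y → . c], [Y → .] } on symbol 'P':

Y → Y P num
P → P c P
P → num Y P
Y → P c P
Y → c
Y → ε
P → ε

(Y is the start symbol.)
GOTO(I, 'P') = CLOSURE({ [A → αX.β] : [A → α.Xβ] ∈ I, X = 'P' })

Items with dot before 'P', with the dot advanced:
  [P → . P c P] → [P → P . c P]
  [Y → . P c P] → [Y → P . c P]
Closure adds nothing (no advanced item has the dot before a non-terminal).

GOTO = { [P → P . c P], [Y → P . c P] }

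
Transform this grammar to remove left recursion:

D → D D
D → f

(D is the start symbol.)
D is directly left-recursive. The standard transformation for
  A → A α₁ | ... | A α_m | β₁ | ... | β_n
is
  A  → β₁ A' | ... | β_n A'
  A' → α₁ A' | ... | α_m A' | ε

D → f becomes D → f D'
D → D D becomes D' → D D'
Add D' → ε

Resulting grammar:
D → f D'
D' → D D'
D' → ε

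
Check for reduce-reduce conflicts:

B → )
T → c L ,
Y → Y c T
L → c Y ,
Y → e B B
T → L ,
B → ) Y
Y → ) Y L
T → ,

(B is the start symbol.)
A reduce-reduce conflict occurs when an LR(0) state has two complete items [A → α .] and [B → β .] — both call for a reduction, and with no lookahead the parser cannot choose between them.

Augment with B' → B and build the canonical LR(0) collection (I0 = CLOSURE({[B' → . B]}), then GOTO on every symbol after a dot until no new states appear). It has 22 states:
  I0: { [B → . ) Y], [B → . )], [B' → . B] }  — shift
  I1: { [B → ) . Y], [B → ) .], [Y → . ) Y L], [Y → . Y c T], [Y → . e B B] }  — shift, reduce
  I2: { [B' → B .] }  — accept
  I3: { [Y → ) . Y L], [Y → . ) Y L], [Y → . Y c T], [Y → . e B B] }  — shift
  I4: { [B → ) Y .], [Y → Y . c T] }  — shift, reduce
  I5: { [B → . ) Y], [B → . )], [Y → e . B B] }  — shift
  I6: { [B → . ) Y], [B → . )], [Y → e B . B] }  — shift
  I7: { [Y → e B B .] }  — reduce
  I8: { [L → . c Y ,], [T → . ,], [T → . L ,], [T → . c L ,], [Y → Y c . T] }  — shift
  I9: { [T → , .] }  — reduce
  I10: { [T → L . ,] }  — shift
  I11: { [Y → Y c T .] }  — reduce
  I12: { [L → . c Y ,], [L → c . Y ,], [T → c . L ,], [Y → . ) Y L], [Y → . Y c T], [Y → . e B B] }  — shift
  I13: { [T → c L . ,] }  — shift
  I14: { [L → c Y . ,], [Y → Y . c T] }  — shift
  I15: { [L → c . Y ,], [Y → . ) Y L], [Y → . Y c T], [Y → . e B B] }  — shift
  I16: { [L → c Y , .] }  — reduce
  I17: { [T → c L , .] }  — reduce
  I18: { [T → L , .] }  — reduce
  I19: { [L → . c Y ,], [Y → ) Y . L], [Y → Y . c T] }  — shift
  I20: { [Y → ) Y L .] }  — reduce
  I21: { [L → . c Y ,], [L → c . Y ,], [T → . ,], [T → . L ,], [T → . c L ,], [Y → . ) Y L], [Y → . Y c T], [Y → . e B B], [Y → Y c . T] }  — shift

No state contains more than one complete item.

Answer: No reduce-reduce conflicts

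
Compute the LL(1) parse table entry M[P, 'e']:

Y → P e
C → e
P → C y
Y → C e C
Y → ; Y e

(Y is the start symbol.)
To find M[P, 'e'], we find productions for P where 'e' is in the predict set (PREDICT(N → α) = (FIRST(α) \ {ε}) ∪ (FOLLOW(N) if α ⇒* ε)).

Relevant sets:
  FIRST(C) = { 'e' }

P → C y: PREDICT = { 'e' }
  'e' is in predict set, so this production goes in M[P, 'e']

M[P, 'e'] = P → C y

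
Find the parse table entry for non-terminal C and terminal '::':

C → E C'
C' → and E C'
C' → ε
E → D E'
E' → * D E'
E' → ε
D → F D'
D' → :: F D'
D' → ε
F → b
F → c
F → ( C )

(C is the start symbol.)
To find M[C, '::'], we find productions for C where '::' is in the predict set (PREDICT(N → α) = (FIRST(α) \ {ε}) ∪ (FOLLOW(N) if α ⇒* ε)).

Relevant sets:
  FIRST(E) = { '(', 'b', 'c' }

C → E C': PREDICT = { '(', 'b', 'c' }

M[C, '::'] is empty (no production applies)

Answer: Empty (error entry)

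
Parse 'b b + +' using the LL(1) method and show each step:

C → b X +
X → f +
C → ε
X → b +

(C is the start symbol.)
LL(1) parsing maintains a stack (initially the start symbol over $) and the input. At each step: if the stack top is a terminal, match it against the current input token; if it is a non-terminal N, replace it with the RHS of M[N, lookahead] (the unique production whose predict set contains the lookahead).

Stack is shown with the top on the left.

Stack    Input      Action
--------------------------
C $      b b + + $  output C → b X +
b X + $  b b + + $  match 'b'
X + $    b + + $    output X → b +
b + + $  b + + $    match 'b'
+ + $    + + $      match '+'
+ $      + $        match '+'
$        $          accept

The string is accepted.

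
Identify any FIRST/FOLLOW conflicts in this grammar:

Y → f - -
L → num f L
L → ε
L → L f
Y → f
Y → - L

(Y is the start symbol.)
Yes. L → L f with FOLLOW(L) on { 'f' }

A FIRST/FOLLOW conflict occurs when a non-terminal N has a nullable alternative N → β (β ⇒* ε) and another alternative N → α with FIRST(α) ∩ FOLLOW(N) ≠ ∅: on such a lookahead the parser cannot decide between expanding α and letting N vanish via β.

Nullable non-terminals: L.
FIRST sets used below: FIRST(L) = { 'f', 'num', ε }

L: nullable alternative(s) L → ε; FOLLOW(L) = { $, 'f' }
  L → num f L: FIRST \ {ε} = { 'num' } — disjoint from FOLLOW(L)
  L → ε: FIRST \ {ε} = { } — this is the only nullable alternative, skip
  L → L f: FIRST \ {ε} = { 'f', 'num' } — overlaps FOLLOW(L) on { 'f' }: CONFLICT

Y has no nullable alternative, so no FIRST/FOLLOW check is needed there.

So the grammar has 1 FIRST/FOLLOW conflict (marked CONFLICT above).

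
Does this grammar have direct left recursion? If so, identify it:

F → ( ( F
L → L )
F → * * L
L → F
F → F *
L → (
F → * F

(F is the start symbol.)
Yes, L, F are left-recursive

Direct left recursion occurs when N → N α for some non-terminal N (the right-hand side begins with the left-hand side itself).

F → ( ( F: starts with '('
L → L ): LEFT RECURSIVE (starts with L)
F → * * L: starts with '*'
L → F: starts with F
F → F *: LEFT RECURSIVE (starts with F)
L → (: starts with '('
F → * F: starts with '*'

The grammar has direct left recursion on: L, F.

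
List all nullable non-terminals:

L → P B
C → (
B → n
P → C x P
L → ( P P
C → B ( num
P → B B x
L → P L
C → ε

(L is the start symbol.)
{ 'C' }

A non-terminal is nullable if it can derive ε (the empty string): either it has an ε-production, or it has a production whose right-hand side consists entirely of nullable non-terminals.

ε-productions: C → ε
So C is immediately nullable.
No further non-terminal can be added: every production for the remaining non-terminals contains a terminal or a non-nullable non-terminal.
Nullable = { 'C' }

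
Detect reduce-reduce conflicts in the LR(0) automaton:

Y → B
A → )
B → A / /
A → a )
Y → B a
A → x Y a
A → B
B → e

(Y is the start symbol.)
A reduce-reduce conflict occurs when an LR(0) state has two complete items [A → α .] and [B → β .] — both call for a reduction, and with no lookahead the parser cannot choose between them.

Augment with Y' → Y and build the canonical LR(0) collection (I0 = CLOSURE({[Y' → . Y]}), then GOTO on every symbol after a dot until no new states appear). It has 14 states:
  I0: { [A → . )], [A → . B], [A → . a )], [A → . x Y a], [B → . A / /], [B → . e], [Y → . B a], [Y → . B], [Y' → . Y] }  — shift
  I1: { [A → ) .] }  — reduce
  I2: { [B → A . / /] }  — shift
  I3: { [A → B .], [Y → B . a], [Y → B .] }  — shift, 2 reduces
  I4: { [Y' → Y .] }  — accept
  I5: { [A → a . )] }  — shift
  I6: { [B → e .] }  — reduce
  I7: { [A → . )], [A → . B], [A → . a )], [A → . x Y a], [A → x . Y a], [B → . A / /], [B → . e], [Y → . B a], [Y → . B] }  — shift
  I8: { [A → x Y . a] }  — shift
  I9: { [A → x Y a .] }  — reduce
  I10: { [A → a ) .] }  — reduce
  I11: { [Y → B a .] }  — reduce
  I12: { [B → A / . /] }  — shift
  I13: { [B → A / / .] }  — reduce

I3 contains complete items [A → B .], [Y → B .] — reduce-reduce conflict.

Answer: Yes — I3: [A → B .] vs [Y → B .]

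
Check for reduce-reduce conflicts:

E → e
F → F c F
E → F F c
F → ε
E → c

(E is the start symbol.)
Yes — I8: [E → F F c .] vs [F → .]

A reduce-reduce conflict occurs when an LR(0) state has two complete items [A → α .] and [B → β .] — both call for a reduction, and with no lookahead the parser cannot choose between them.

Augment with E' → E and build the canonical LR(0) collection (I0 = CLOSURE({[E' → . E]}), then GOTO on every symbol after a dot until no new states appear). It has 9 states:
  I0: { [E → . F F c], [E → . c], [E → . e], [E' → . E], [F → . F c F], [F → .] }  — shift, reduce
  I1: { [E' → E .] }  — accept
  I2: { [E → F . F c], [F → . F c F], [F → .], [F → F . c F] }  — shift, reduce
  I3: { [E → c .] }  — reduce
  I4: { [E → e .] }  — reduce
  I5: { [E → F F . c], [F → F . c F] }  — shift
  I6: { [F → . F c F], [F → .], [F → F c . F] }  — reduce
  I7: { [F → F . c F], [F → F c F .] }  — shift, reduce
  I8: { [E → F F c .], [F → . F c F], [F → .], [F → F c . F] }  — 2 reduces

I8 contains complete items [E → F F c .], [F → .] — reduce-reduce conflict.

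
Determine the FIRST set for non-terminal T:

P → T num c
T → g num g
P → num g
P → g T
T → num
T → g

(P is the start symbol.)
{ 'g', 'num' }

To compute FIRST(T), examine every production with T on the left-hand side, reading each right-hand side left to right until a non-nullable symbol is reached.

From T → g num g:
  - g is a terminal: add 'g' and stop
From T → num:
  - num is a terminal: add 'num' and stop
From T → g:
  - g is a terminal: add 'g' and stop

Collecting: FIRST(T) = { 'g', 'num' }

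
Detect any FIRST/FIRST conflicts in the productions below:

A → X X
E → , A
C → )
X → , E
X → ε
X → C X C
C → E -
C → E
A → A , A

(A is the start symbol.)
A FIRST/FIRST conflict occurs when two productions N → α and N → β for the same non-terminal have FIRST(α) ∩ FIRST(β) ≠ ∅ (with ε ∈ FIRST of a nullable right-hand side, so two nullable alternatives also conflict).

FIRST sets of the non-terminals at (or reachable through a nullable prefix from) the front of some alternative:
  FIRST(X) = { ')', ',', ε }
  FIRST(A) = { ')', ',', ε }
  FIRST(E) = { ',' }
  FIRST(C) = { ')', ',' }

Productions for A:
  A → X X: FIRST = { ')', ',', ε }
  A → A , A: FIRST = { ')', ',' }
Productions for C:
  C → ): FIRST = { ')' }
  C → E -: FIRST = { ',' }
  C → E: FIRST = { ',' }
Productions for X:
  X → , E: FIRST = { ',' }
  X → ε: FIRST = { ε }
  X → C X C: FIRST = { ')', ',' }
E has only one production, so no FIRST/FIRST conflict is possible there.

Conflict for A: A → X X and A → A , A
  Overlap: { ')', ',' }
Conflict for C: C → E - and C → E
  Overlap: { ',' }
Conflict for X: X → , E and X → C X C
  Overlap: { ',' }

Answer: Yes. A → X X / A → A ',' A on { ')', ',' }; C → E '-' / C → E on { ',' }; X → ',' E / X → C X C on { ',' }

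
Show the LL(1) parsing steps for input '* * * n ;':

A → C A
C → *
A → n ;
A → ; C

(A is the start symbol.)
LL(1) parsing maintains a stack (initially the start symbol over $) and the input. At each step: if the stack top is a terminal, match it against the current input token; if it is a non-terminal N, replace it with the RHS of M[N, lookahead] (the unique production whose predict set contains the lookahead).

Stack is shown with the top on the left.

Stack  Input        Action
--------------------------
A $    * * * n ; $  output A → C A
C A $  * * * n ; $  output C → *
* A $  * * * n ; $  match '*'
A $    * * n ; $    output A → C A
C A $  * * n ; $    output C → *
* A $  * * n ; $    match '*'
A $    * n ; $      output A → C A
C A $  * n ; $      output C → *
* A $  * n ; $      match '*'
A $    n ; $        output A → n ;
n ; $  n ; $        match 'n'
; $    ; $          match ';'
$      $            accept

The string is accepted.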